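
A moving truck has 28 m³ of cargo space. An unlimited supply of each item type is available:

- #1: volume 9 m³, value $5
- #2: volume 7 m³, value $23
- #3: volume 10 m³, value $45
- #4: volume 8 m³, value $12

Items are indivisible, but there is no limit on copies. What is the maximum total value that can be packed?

Best value-per-unit is #3 at 45/10; filling with it alone gives 2×45 = 90.
Optimal mix: 1×#2 + 2×#3 → volume 27, value 113.

$113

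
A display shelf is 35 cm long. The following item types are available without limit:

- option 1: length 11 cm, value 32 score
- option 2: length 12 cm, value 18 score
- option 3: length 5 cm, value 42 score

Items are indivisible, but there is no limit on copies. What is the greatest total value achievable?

294 score

Best value-per-unit is option 3 at 42/5, and filling with it alone uses length 7×5=35. No mix of the others beats 7×42 = 294.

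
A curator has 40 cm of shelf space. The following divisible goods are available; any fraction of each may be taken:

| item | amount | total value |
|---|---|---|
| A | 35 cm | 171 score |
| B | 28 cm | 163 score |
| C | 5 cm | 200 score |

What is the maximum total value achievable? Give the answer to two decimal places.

397.20

Take in order of value per unit:
- C (200/5 per unit): all 5 → value 200, running total 200.00
- B (163/28 per unit): all 28 → value 163, running total 363.00
- A (171/35 per unit): 7 of 35 → value 7×171/35 = 34.2000, running total 397.20
Total 397.20.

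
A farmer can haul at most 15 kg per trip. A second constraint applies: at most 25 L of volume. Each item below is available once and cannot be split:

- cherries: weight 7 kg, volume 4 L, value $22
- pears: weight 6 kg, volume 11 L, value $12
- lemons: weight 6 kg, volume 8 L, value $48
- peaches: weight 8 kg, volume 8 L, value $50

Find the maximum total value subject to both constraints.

$98

Feasible sets respecting both limits:
- lemons+peaches: weight 14, volume 16, value 98
- cherries+peaches: weight 15, volume 12, value 72
- cherries+lemons: weight 13, volume 12, value 70
Best: $98.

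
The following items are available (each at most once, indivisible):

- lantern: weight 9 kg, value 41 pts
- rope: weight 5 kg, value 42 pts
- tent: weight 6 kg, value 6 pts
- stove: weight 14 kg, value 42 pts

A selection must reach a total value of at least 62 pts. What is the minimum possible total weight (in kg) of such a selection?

14

Subsets with value ≥ 62, sorted by total weight:
- lantern+rope: weight 14, value 83
- rope+stove: weight 19, value 84
Minimum weight: 14 kg.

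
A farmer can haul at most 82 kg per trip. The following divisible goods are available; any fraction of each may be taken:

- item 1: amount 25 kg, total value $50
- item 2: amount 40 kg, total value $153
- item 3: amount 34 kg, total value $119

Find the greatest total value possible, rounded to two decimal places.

Take in order of value per unit:
- item 2 (153/40 per unit): all 40 → value 153, running total 153.00
- item 3 (119/34 per unit): all 34 → value 119, running total 272.00
- item 1 (50/25 per unit): 8 of 25 → value 8×50/25 = 16.0000, running total 288.00
Total 288.00.

288.00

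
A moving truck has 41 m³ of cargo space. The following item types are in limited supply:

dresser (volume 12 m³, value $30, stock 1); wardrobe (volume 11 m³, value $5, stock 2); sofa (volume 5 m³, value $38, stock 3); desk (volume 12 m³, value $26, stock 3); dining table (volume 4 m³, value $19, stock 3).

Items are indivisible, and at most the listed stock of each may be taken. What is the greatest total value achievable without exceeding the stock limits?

Top feasible selections:
- 1×dresser + 3×sofa + 3×dining table: volume 39, value 201
- 3×sofa + 1×desk + 3×dining table: volume 39, value 197
- 1×dresser + 3×sofa + 2×dining table: volume 35, value 182
- 3×sofa + 1×desk + 2×dining table: volume 35, value 178
Best: $201.

$201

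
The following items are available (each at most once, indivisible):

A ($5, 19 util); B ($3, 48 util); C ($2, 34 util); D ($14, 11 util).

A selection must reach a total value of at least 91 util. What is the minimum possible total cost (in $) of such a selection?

Subsets with value ≥ 91, sorted by total cost:
- A+B+C: cost 10, value 101
- B+C+D: cost 19, value 93
- A+B+C+D: cost 24, value 112
Minimum cost: 10 $.

10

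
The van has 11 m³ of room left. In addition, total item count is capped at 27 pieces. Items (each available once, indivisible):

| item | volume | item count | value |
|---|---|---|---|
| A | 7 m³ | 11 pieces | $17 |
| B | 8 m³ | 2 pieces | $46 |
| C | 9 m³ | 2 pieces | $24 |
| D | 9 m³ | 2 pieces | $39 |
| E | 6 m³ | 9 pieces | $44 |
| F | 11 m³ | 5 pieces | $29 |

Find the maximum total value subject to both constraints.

Feasible sets respecting both limits:
- B: volume 8, item count 2, value 46
- E: volume 6, item count 9, value 44
- D: volume 9, item count 2, value 39
Best: $46.

$46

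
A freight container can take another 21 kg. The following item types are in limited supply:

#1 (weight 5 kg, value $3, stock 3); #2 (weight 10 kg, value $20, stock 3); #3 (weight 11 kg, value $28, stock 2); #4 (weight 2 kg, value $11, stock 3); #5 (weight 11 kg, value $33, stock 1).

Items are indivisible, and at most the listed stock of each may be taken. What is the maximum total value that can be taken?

$66

Top feasible selections:
- 3×#4 + 1×#5: weight 17, value 66
- 1×#3 + 3×#4: weight 17, value 61
- 1×#1 + 2×#4 + 1×#5: weight 20, value 58
Best: $66.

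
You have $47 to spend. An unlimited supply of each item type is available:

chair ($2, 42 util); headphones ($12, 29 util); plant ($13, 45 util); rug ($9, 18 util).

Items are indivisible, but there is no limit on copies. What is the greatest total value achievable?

Best value-per-unit is chair at 42/2, and filling with it alone uses cost 23×2=46. No mix of the others beats 23×42 = 966.

966 util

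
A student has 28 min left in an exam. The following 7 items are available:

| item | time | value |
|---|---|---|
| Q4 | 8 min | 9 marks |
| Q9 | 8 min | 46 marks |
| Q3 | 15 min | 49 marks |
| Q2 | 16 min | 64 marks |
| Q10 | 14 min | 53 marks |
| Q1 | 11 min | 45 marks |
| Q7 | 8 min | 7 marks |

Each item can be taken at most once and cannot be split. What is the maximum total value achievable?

110 marks

Check high-value combinations within 28 min:
- Q9+Q2: time 8+16=24, value 46+64=110
- Q2+Q1: time 16+11=27, value 64+45=109
- Q4+Q9+Q1: time 8+8+11=27, value 9+46+45=100
- Q9+Q10: time 8+14=22, value 46+53=99
Best: 110 marks.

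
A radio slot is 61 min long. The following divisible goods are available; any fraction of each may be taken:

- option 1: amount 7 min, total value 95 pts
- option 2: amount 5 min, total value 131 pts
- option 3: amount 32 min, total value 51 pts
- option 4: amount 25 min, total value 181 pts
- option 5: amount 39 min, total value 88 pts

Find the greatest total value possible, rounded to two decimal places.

Take in order of value per unit:
- option 2 (131/5 per unit): all 5 → value 131, running total 131.00
- option 1 (95/7 per unit): all 7 → value 95, running total 226.00
- option 4 (181/25 per unit): all 25 → value 181, running total 407.00
- option 5 (88/39 per unit): 24 of 39 → value 24×88/39 = 54.1538, running total 461.15
Total 461.15.

461.15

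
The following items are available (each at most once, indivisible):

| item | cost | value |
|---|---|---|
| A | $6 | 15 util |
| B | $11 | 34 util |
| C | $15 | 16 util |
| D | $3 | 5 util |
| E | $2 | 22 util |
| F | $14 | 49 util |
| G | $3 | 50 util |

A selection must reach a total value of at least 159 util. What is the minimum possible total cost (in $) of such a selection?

33

Subsets with value ≥ 159, sorted by total cost:
- B+D+E+F+G: cost 33, value 160
- A+B+E+F+G: cost 36, value 170
Minimum cost: 33 $.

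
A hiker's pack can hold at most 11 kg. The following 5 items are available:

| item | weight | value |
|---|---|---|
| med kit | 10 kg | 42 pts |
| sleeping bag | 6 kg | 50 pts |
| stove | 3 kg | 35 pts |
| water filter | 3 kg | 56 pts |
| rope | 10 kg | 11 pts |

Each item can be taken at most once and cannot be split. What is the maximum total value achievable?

Check high-value combinations within 11 kg:
- sleeping bag+water filter: weight 6+3=9, value 50+56=106
- stove+water filter: weight 3+3=6, value 35+56=91
- sleeping bag+stove: weight 6+3=9, value 50+35=85
- water filter: weight 3, value 56
Best: 106 pts.

106 pts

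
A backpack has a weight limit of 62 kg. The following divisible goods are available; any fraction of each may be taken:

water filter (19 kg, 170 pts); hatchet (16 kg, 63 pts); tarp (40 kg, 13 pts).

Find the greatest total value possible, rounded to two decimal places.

Take in order of value per unit:
- water filter (170/19 per unit): all 19 → value 170, running total 170.00
- hatchet (63/16 per unit): all 16 → value 63, running total 233.00
- tarp (13/40 per unit): 27 of 40 → value 27×13/40 = 8.7750, running total 241.78
Total 241.78.

241.78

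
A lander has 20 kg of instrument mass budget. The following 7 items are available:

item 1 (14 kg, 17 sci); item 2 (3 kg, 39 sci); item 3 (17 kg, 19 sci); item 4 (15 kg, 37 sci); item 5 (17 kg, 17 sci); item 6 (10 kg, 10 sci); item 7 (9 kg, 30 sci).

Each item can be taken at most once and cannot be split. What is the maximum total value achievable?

This is a 0/1 knapsack; check combinations near the capacity.
- item 2+item 4: mass 3+15=18, value 39+37=76
- item 2+item 7: mass 3+9=12, value 39+30=69
- item 2+item 3: mass 3+17=20, value 39+19=58
Best: 76 sci.

76 sci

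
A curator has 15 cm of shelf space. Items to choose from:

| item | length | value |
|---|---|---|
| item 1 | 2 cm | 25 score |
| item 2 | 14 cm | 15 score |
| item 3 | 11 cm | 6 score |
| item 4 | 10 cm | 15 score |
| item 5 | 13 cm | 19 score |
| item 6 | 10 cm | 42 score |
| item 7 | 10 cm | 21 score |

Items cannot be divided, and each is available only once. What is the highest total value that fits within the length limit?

Check high-value combinations within 15 cm:
- item 1+item 6: length 2+10=12, value 25+42=67
- item 1+item 7: length 2+10=12, value 25+21=46
- item 1+item 5: length 2+13=15, value 25+19=44
Best: 67 score.

67 score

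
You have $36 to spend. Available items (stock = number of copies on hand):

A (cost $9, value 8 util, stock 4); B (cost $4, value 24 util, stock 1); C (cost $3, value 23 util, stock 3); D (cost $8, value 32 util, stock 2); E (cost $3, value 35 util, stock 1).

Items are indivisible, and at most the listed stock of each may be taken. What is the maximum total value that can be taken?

Top feasible selections:
- 1×B + 3×C + 2×D + 1×E: cost 32, value 192
- 1×B + 2×C + 2×D + 1×E: cost 29, value 169
- 3×C + 2×D + 1×E: cost 28, value 168
- 1×A + 1×B + 3×C + 1×D + 1×E: cost 33, value 168
Best: 192 util.

192 util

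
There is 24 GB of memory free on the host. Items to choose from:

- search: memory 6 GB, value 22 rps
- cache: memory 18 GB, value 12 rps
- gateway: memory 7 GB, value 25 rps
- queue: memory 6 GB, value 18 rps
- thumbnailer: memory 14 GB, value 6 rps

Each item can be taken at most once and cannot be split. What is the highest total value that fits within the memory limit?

Check high-value combinations within 24 GB:
- search+gateway+queue: memory 6+7+6=19, value 22+25+18=65
- search+gateway: memory 6+7=13, value 22+25=47
- gateway+queue: memory 7+6=13, value 25+18=43
Best: 65 rps.

65 rps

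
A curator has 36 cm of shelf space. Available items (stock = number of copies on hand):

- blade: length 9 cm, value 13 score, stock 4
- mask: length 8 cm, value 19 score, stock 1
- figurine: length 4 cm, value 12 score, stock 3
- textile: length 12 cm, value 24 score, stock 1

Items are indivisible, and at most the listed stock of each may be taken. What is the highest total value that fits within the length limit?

Top feasible selections:
- 1×mask + 3×figurine + 1×textile: length 32, value 79
- 1×blade + 3×figurine + 1×textile: length 33, value 73
- 2×blade + 1×mask + 2×figurine: length 34, value 69
Best: 79 score.

79 score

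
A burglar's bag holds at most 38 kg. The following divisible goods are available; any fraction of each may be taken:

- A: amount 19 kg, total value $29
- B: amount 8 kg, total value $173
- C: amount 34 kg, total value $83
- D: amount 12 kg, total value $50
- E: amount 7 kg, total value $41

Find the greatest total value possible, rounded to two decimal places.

290.85

Take in order of value per unit:
- B (173/8 per unit): all 8 → value 173, running total 173.00
- E (41/7 per unit): all 7 → value 41, running total 214.00
- D (50/12 per unit): all 12 → value 50, running total 264.00
- C (83/34 per unit): 11 of 34 → value 11×83/34 = 26.8529, running total 290.85
Total 290.85.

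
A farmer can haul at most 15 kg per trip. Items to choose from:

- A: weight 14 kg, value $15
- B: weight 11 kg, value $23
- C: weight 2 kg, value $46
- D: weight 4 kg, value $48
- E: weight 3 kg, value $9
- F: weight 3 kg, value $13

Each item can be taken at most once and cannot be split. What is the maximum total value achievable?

Check high-value combinations within 15 kg:
- C+D+E+F: weight 2+4+3+3=12, value 46+48+9+13=116
- C+D+F: weight 2+4+3=9, value 46+48+13=107
- C+D+E: weight 2+4+3=9, value 46+48+9=103
- C+D: weight 2+4=6, value 46+48=94
- B+D: weight 11+4=15, value 23+48=71
Best: $116.

$116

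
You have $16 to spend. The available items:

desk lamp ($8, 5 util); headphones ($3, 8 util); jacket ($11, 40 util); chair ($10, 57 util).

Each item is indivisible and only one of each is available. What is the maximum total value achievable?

65 util

Check high-value combinations within $16:
- headphones+chair: cost 3+10=13, value 8+57=65
- chair: cost 10, value 57
- headphones+jacket: cost 3+11=14, value 8+40=48
- jacket: cost 11, value 40
Best: 65 util.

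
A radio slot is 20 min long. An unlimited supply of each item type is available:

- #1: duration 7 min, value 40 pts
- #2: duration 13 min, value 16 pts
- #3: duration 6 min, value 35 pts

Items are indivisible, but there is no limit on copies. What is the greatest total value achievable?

Best value-per-unit is #3 at 35/6; filling with it alone gives 3×35 = 105.
Optimal mix: 2×#1 + 1×#3 → duration 20, value 115.

115 pts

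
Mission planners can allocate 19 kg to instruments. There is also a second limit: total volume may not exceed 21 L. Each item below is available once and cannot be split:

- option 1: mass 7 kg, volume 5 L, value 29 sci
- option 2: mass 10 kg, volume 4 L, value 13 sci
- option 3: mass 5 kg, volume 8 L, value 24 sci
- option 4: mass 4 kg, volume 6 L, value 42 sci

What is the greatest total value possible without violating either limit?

Feasible sets respecting both limits:
- option 1+option 3+option 4: mass 16, volume 19, value 95
- option 2+option 3+option 4: mass 19, volume 18, value 79
- option 1+option 4: mass 11, volume 11, value 71
Best: 95 sci.

95 sci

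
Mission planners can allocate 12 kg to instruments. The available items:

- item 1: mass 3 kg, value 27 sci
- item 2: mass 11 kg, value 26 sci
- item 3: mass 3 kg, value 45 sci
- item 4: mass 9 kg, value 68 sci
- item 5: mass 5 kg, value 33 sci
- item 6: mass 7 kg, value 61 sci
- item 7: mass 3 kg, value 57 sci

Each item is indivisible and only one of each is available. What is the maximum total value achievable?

Check high-value combinations within 12 kg:
- item 3+item 5+item 7: mass 3+5+3=11, value 45+33+57=135
- item 1+item 3+item 7: mass 3+3+3=9, value 27+45+57=129
- item 4+item 7: mass 9+3=12, value 68+57=125
Best: 135 sci.

135 sci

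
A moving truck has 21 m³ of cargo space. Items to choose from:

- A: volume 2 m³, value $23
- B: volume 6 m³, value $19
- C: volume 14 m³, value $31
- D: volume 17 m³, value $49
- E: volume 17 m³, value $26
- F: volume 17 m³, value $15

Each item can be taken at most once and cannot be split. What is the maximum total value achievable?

$72

Check high-value combinations within 21 m³:
- A+D: volume 2+17=19, value 23+49=72
- A+C: volume 2+14=16, value 23+31=54
- B+C: volume 6+14=20, value 19+31=50
- D: volume 17, value 49
- A+E: volume 2+17=19, value 23+26=49
Best: $72.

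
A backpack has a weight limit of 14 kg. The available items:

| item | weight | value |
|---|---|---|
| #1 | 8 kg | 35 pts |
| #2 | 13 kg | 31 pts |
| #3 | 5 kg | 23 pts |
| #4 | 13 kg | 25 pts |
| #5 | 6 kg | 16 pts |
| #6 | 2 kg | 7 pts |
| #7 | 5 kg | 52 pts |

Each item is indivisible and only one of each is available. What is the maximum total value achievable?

Check high-value combinations within 14 kg:
- #1+#7: weight 8+5=13, value 35+52=87
- #3+#6+#7: weight 5+2+5=12, value 23+7+52=82
- #3+#7: weight 5+5=10, value 23+52=75
Best: 87 pts.

87 pts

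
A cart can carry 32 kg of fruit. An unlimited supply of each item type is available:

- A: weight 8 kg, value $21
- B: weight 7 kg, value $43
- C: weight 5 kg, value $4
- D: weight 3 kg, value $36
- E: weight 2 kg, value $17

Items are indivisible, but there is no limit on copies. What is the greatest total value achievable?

Best value-per-unit is D at 36/3; filling with it alone gives 10×36 = 360.
Optimal mix: 10×D + 1×E → weight 32, value 377.

$377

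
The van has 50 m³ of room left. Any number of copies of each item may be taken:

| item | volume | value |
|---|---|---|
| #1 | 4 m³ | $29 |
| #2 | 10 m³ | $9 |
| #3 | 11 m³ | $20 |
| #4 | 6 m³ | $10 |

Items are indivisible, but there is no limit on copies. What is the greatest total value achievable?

Best value-per-unit is #1 at 29/4, and filling with it alone uses volume 12×4=48. No mix of the others beats 12×29 = 348.

$348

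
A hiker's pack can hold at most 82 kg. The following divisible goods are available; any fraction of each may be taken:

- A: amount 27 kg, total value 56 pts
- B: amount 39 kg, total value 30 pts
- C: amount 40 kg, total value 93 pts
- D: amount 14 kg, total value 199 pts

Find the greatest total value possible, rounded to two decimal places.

348.77

Take in order of value per unit:
- D (199/14 per unit): all 14 → value 199, running total 199.00
- C (93/40 per unit): all 40 → value 93, running total 292.00
- A (56/27 per unit): all 27 → value 56, running total 348.00
- B (30/39 per unit): 1 of 39 → value 1×30/39 = 0.7692, running total 348.77
Total 348.77.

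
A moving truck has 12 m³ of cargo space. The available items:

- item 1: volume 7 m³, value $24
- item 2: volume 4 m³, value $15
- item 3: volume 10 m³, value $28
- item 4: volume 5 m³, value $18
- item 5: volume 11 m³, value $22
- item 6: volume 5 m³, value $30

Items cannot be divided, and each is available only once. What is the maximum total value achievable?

Check high-value combinations within 12 m³:
- item 1+item 6: volume 7+5=12, value 24+30=54
- item 4+item 6: volume 5+5=10, value 18+30=48
- item 2+item 6: volume 4+5=9, value 15+30=45
- item 1+item 4: volume 7+5=12, value 24+18=42
- item 1+item 2: volume 7+4=11, value 24+15=39
Best: $54.

$54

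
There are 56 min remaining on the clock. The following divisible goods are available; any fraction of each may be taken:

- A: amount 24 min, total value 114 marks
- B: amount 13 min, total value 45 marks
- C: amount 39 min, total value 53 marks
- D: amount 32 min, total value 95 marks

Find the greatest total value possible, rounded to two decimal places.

215.41

Take in order of value per unit:
- A (114/24 per unit): all 24 → value 114, running total 114.00
- B (45/13 per unit): all 13 → value 45, running total 159.00
- D (95/32 per unit): 19 of 32 → value 19×95/32 = 56.4063, running total 215.41
Total 215.41.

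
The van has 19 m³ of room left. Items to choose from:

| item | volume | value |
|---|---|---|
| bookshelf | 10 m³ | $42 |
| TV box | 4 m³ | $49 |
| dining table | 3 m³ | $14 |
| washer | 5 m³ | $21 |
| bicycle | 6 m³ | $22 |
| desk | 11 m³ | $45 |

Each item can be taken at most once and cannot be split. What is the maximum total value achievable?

Check high-value combinations within 19 m³:
- bookshelf+TV box+washer: volume 10+4+5=19, value 42+49+21=112
- TV box+dining table+desk: volume 4+3+11=18, value 49+14+45=108
- TV box+dining table+washer+bicycle: volume 4+3+5+6=18, value 49+14+21+22=106
- bookshelf+TV box+dining table: volume 10+4+3=17, value 42+49+14=105
- TV box+desk: volume 4+11=15, value 49+45=94
Best: $112.

$112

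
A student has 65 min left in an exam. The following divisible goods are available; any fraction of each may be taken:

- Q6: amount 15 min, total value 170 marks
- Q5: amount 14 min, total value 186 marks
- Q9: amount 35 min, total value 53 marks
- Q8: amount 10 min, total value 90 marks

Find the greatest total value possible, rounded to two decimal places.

485.37

Take in order of value per unit:
- Q5 (186/14 per unit): all 14 → value 186, running total 186.00
- Q6 (170/15 per unit): all 15 → value 170, running total 356.00
- Q8 (90/10 per unit): all 10 → value 90, running total 446.00
- Q9 (53/35 per unit): 26 of 35 → value 26×53/35 = 39.3714, running total 485.37
Total 485.37.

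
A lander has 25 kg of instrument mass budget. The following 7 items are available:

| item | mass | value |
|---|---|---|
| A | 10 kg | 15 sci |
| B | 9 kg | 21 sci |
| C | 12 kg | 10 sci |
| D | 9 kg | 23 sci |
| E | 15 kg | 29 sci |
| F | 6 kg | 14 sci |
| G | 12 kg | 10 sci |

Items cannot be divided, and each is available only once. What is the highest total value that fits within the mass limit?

Check high-value combinations within 25 kg:
- B+D+F: mass 9+9+6=24, value 21+23+14=58
- D+E: mass 9+15=24, value 23+29=52
- A+D+F: mass 10+9+6=25, value 15+23+14=52
- B+E: mass 9+15=24, value 21+29=50
- A+B+F: mass 10+9+6=25, value 15+21+14=50
Best: 58 sci.

58 sci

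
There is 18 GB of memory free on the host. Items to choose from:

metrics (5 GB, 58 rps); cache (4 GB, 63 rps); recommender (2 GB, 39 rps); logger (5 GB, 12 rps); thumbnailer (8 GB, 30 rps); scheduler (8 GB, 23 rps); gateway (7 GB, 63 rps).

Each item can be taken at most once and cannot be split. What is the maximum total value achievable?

Check high-value combinations within 18 GB:
- metrics+cache+recommender+gateway: memory 5+4+2+7=18, value 58+63+39+63=223
- metrics+cache+gateway: memory 5+4+7=16, value 58+63+63=184
- cache+recommender+logger+gateway: memory 4+2+5+7=18, value 63+39+12+63=177
- metrics+cache+recommender+logger: memory 5+4+2+5=16, value 58+63+39+12=172
- cache+recommender+gateway: memory 4+2+7=13, value 63+39+63=165
Best: 223 rps.

223 rps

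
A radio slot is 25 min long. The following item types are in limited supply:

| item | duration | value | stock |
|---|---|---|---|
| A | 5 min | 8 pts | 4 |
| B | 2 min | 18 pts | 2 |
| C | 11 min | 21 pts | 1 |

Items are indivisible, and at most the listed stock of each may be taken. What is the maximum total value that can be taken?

Top feasible selections:
- 2×A + 2×B + 1×C: duration 25, value 73
- 4×A + 2×B: duration 24, value 68
- 1×A + 2×B + 1×C: duration 20, value 65
Best: 73 pts.

73 pts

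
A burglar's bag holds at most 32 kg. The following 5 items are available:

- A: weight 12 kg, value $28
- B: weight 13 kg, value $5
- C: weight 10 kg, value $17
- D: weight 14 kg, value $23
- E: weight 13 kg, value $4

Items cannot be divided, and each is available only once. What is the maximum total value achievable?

$51

This is a 0/1 knapsack; check combinations near the capacity.
- A+D: weight 12+14=26, value 28+23=51
- A+C: weight 12+10=22, value 28+17=45
- C+D: weight 10+14=24, value 17+23=40
- A+B: weight 12+13=25, value 28+5=33
- A+E: weight 12+13=25, value 28+4=32
Best: $51.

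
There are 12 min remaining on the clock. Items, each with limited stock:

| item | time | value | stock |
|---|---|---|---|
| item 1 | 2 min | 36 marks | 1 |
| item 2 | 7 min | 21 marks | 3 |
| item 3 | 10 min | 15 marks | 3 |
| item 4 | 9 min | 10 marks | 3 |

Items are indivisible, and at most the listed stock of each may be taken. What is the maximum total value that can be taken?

Top feasible selections:
- 1×item 1 + 1×item 2: time 9, value 57
- 1×item 1 + 1×item 3: time 12, value 51
- 1×item 1 + 1×item 4: time 11, value 46
Best: 57 marks.

57 marks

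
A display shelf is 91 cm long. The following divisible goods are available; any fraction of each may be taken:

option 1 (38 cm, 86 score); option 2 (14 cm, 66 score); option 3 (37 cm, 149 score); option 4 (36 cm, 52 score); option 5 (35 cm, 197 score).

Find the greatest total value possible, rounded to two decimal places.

423.32

Take in order of value per unit:
- option 5 (197/35 per unit): all 35 → value 197, running total 197.00
- option 2 (66/14 per unit): all 14 → value 66, running total 263.00
- option 3 (149/37 per unit): all 37 → value 149, running total 412.00
- option 1 (86/38 per unit): 5 of 38 → value 5×86/38 = 11.3158, running total 423.32
Total 423.32.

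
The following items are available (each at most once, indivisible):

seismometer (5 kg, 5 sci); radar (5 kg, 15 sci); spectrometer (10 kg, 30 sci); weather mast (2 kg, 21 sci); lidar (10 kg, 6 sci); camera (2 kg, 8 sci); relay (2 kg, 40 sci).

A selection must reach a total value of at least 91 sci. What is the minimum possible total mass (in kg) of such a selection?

14

Subsets with value ≥ 91, sorted by total mass:
- spectrometer+weather mast+relay: mass 14, value 91
- spectrometer+weather mast+camera+relay: mass 16, value 99
Minimum mass: 14 kg.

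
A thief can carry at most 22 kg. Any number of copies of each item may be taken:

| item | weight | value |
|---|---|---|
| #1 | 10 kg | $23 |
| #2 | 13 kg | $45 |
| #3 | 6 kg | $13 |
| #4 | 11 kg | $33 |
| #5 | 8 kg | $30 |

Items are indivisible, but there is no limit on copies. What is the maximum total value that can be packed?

$75

Best value-per-unit is #5 at 30/8; filling with it alone gives 2×30 = 60.
Optimal mix: 1×#2 + 1×#5 → weight 21, value 75.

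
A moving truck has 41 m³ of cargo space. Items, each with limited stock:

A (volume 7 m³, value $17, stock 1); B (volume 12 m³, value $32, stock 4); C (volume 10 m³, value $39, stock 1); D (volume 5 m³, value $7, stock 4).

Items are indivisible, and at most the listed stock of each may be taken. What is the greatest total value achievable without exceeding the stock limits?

Top feasible selections:
- 1×A + 2×B + 1×C: volume 41, value 120
- 2×B + 1×C + 1×D: volume 39, value 110
Best: $120.

$120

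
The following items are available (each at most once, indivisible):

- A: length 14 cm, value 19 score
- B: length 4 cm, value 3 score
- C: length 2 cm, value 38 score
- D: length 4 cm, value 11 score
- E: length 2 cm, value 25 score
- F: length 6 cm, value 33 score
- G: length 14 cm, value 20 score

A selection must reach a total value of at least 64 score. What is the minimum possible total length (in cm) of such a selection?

Subsets with value ≥ 64, sorted by total length:
- C+D+E: length 8, value 74
- C+F: length 8, value 71
Minimum length: 8 cm.

8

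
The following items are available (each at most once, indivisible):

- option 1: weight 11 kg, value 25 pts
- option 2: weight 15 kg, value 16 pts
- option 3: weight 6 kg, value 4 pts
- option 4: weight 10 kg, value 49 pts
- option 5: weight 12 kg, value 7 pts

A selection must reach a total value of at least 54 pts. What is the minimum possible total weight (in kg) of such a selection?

Subsets with value ≥ 54, sorted by total weight:
- option 1+option 4: weight 21, value 74
- option 4+option 5: weight 22, value 56
- option 2+option 4: weight 25, value 65
Minimum weight: 21 kg.

21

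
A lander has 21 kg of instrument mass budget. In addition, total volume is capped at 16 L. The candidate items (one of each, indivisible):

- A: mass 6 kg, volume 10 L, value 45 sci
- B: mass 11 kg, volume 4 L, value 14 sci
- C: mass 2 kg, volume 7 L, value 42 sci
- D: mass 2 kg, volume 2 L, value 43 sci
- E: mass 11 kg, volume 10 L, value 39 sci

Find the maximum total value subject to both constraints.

Feasible sets respecting both limits:
- A+B+D: mass 19, volume 16, value 102
- B+C+D: mass 15, volume 13, value 99
- A+D: mass 8, volume 12, value 88
- C+D: mass 4, volume 9, value 85
Best: 102 sci.

102 sci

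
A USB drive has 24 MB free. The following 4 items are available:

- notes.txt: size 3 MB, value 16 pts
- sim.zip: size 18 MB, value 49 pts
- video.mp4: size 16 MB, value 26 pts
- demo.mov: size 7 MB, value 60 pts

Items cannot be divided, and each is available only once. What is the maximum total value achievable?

86 pts

This is a 0/1 knapsack; check combinations near the capacity.
- video.mp4+demo.mov: size 16+7=23, value 26+60=86
- notes.txt+demo.mov: size 3+7=10, value 16+60=76
- notes.txt+sim.zip: size 3+18=21, value 16+49=65
- demo.mov: size 7, value 60
Best: 86 pts.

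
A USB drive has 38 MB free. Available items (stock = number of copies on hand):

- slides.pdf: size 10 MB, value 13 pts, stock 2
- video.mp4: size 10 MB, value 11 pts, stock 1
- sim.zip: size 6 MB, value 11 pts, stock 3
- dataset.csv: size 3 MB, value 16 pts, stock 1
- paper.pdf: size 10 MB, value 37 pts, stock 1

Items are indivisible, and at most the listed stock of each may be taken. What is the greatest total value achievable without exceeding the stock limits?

Best selections within size 38 and stock limits:
- 1×slides.pdf + 2×sim.zip + 1×dataset.csv + 1×paper.pdf: size 35, value 88
- 3×sim.zip + 1×dataset.csv + 1×paper.pdf: size 31, value 86
- 1×video.mp4 + 2×sim.zip + 1×dataset.csv + 1×paper.pdf: size 35, value 86
Best: 88 pts.

88 pts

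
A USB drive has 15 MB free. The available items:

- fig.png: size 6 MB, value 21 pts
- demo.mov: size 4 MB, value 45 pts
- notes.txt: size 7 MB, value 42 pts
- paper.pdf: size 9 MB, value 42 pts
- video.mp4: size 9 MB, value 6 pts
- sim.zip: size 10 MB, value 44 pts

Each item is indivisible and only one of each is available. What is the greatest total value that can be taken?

This is a 0/1 knapsack; check combinations near the capacity.
- demo.mov+sim.zip: size 4+10=14, value 45+44=89
- demo.mov+notes.txt: size 4+7=11, value 45+42=87
- demo.mov+paper.pdf: size 4+9=13, value 45+42=87
Best: 89 pts.

89 pts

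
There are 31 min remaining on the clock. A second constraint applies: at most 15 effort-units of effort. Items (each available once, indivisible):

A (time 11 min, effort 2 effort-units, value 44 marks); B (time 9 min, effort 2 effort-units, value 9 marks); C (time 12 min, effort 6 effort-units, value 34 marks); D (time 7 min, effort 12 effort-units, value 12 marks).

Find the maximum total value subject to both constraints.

78 marks

Feasible sets respecting both limits:
- A+C: time 23, effort 8, value 78
- A+D: time 18, effort 14, value 56
- A+B: time 20, effort 4, value 53
Best: 78 marks.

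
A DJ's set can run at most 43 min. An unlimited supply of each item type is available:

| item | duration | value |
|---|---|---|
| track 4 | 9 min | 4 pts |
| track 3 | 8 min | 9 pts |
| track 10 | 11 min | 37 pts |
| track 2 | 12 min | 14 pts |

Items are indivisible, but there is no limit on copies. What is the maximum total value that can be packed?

Best value-per-unit is track 10 at 37/11; filling with it alone gives 3×37 = 111.
Optimal mix: 1×track 3 + 3×track 10 → duration 41, value 120.

120 pts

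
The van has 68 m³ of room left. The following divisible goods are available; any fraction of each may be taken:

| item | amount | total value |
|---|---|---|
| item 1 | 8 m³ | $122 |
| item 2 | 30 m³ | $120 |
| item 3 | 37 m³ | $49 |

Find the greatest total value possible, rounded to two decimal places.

Take in order of value per unit:
- item 1 (122/8 per unit): all 8 → value 122, running total 122.00
- item 2 (120/30 per unit): all 30 → value 120, running total 242.00
- item 3 (49/37 per unit): 30 of 37 → value 30×49/37 = 39.7297, running total 281.73
Total 281.73.

281.73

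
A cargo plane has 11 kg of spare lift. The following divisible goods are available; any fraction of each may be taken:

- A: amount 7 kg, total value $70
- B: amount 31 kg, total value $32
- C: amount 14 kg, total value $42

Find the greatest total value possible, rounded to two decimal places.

82.00

Take in order of value per unit:
- A (70/7 per unit): all 7 → value 70, running total 70.00
- C (42/14 per unit): 4 of 14 → value 4×42/14 = 12.0000, running total 82.00
Total 82.00.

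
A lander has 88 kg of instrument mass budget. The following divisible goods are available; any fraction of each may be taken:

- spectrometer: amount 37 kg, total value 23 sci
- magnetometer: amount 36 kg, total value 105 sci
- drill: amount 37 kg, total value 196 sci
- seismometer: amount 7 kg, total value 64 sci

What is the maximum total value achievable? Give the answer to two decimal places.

Take in order of value per unit:
- seismometer (64/7 per unit): all 7 → value 64, running total 64.00
- drill (196/37 per unit): all 37 → value 196, running total 260.00
- magnetometer (105/36 per unit): all 36 → value 105, running total 365.00
- spectrometer (23/37 per unit): 8 of 37 → value 8×23/37 = 4.9730, running total 369.97
Total 369.97.

369.97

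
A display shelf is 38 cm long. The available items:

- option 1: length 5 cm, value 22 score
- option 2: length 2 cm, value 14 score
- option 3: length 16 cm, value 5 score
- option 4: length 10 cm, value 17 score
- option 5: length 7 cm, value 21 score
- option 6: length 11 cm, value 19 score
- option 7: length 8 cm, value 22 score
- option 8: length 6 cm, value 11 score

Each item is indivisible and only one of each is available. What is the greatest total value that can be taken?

This is a 0/1 knapsack; check combinations near the capacity.
- option 1+option 2+option 4+option 5+option 7+option 8: length 5+2+10+7+8+6=38, value 22+14+17+21+22+11=107
- option 1+option 2+option 5+option 6+option 7: length 5+2+7+11+8=33, value 22+14+21+19+22=98
- option 1+option 2+option 4+option 5+option 7: length 5+2+10+7+8=32, value 22+14+17+21+22=96
Best: 107 score.

107 score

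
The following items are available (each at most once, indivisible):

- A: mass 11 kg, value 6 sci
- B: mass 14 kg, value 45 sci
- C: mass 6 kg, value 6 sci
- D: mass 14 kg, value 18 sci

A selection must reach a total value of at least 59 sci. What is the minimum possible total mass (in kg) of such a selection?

28

Subsets with value ≥ 59, sorted by total mass:
- B+D: mass 28, value 63
- B+C+D: mass 34, value 69
Minimum mass: 28 kg.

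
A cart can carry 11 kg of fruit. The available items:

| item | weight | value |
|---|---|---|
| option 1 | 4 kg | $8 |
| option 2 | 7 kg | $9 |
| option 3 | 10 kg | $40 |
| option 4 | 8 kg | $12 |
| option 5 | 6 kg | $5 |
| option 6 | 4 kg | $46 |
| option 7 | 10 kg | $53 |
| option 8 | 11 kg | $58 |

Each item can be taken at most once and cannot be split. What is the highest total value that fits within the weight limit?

$58

Check high-value combinations within 11 kg:
- option 8: weight 11, value 58
- option 2+option 6: weight 7+4=11, value 9+46=55
- option 1+option 6: weight 4+4=8, value 8+46=54
Best: $58.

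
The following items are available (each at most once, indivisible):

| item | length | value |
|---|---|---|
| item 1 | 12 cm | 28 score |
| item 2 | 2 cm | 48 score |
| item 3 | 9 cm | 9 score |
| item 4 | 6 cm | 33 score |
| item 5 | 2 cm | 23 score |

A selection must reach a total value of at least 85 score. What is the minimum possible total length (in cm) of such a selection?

10

Subsets with value ≥ 85, sorted by total length:
- item 2+item 4+item 5: length 10, value 104
- item 1+item 2+item 5: length 16, value 99
Minimum length: 10 cm.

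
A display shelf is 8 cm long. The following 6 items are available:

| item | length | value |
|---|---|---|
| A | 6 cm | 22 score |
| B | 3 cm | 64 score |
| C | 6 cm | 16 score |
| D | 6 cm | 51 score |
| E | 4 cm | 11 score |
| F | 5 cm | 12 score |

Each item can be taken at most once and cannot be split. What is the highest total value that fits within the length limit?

76 score

Check high-value combinations within 8 cm:
- B+F: length 3+5=8, value 64+12=76
- B+E: length 3+4=7, value 64+11=75
- B: length 3, value 64
- D: length 6, value 51
Best: 76 score.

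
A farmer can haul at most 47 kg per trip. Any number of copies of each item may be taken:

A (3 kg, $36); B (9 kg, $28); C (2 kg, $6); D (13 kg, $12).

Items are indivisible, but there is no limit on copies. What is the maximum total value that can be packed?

Best value-per-unit is A at 36/3; filling with it alone gives 15×36 = 540.
Optimal mix: 15×A + 1×C → weight 47, value 546.

$546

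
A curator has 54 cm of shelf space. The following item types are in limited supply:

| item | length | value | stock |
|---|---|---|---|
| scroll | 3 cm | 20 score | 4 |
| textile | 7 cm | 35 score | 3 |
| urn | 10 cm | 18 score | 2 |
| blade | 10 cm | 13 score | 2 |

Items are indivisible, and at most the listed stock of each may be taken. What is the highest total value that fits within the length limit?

221 score

Top feasible selections:
- 4×scroll + 3×textile + 2×urn: length 53, value 221
- 4×scroll + 3×textile + 1×urn + 1×blade: length 53, value 216
- 4×scroll + 3×textile + 2×blade: length 53, value 211
- 4×scroll + 3×textile + 1×urn: length 43, value 203
Best: 221 score.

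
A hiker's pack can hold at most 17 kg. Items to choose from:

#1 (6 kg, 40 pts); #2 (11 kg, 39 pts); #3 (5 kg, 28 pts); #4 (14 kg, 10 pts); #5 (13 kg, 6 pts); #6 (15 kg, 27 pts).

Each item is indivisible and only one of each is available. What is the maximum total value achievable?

79 pts

Check high-value combinations within 17 kg:
- #1+#2: weight 6+11=17, value 40+39=79
- #1+#3: weight 6+5=11, value 40+28=68
- #2+#3: weight 11+5=16, value 39+28=67
- #1: weight 6, value 40
Best: 79 pts.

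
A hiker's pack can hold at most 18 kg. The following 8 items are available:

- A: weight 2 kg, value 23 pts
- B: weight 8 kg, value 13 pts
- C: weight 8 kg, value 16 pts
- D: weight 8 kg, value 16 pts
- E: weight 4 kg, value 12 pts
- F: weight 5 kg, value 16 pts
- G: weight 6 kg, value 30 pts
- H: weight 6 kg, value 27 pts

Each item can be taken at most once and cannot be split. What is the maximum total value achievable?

Check high-value combinations within 18 kg:
- A+E+G+H: weight 2+4+6+6=18, value 23+12+30+27=92
- A+E+F+G: weight 2+4+5+6=17, value 23+12+16+30=81
- A+G+H: weight 2+6+6=14, value 23+30+27=80
- A+E+F+H: weight 2+4+5+6=17, value 23+12+16+27=78
Best: 92 pts.

92 pts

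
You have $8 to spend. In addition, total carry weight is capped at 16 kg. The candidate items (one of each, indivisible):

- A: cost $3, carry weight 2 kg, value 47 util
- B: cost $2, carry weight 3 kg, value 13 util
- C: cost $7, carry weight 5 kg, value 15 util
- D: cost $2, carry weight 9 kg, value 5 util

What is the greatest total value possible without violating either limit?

Feasible sets respecting both limits:
- A+B+D: cost 7, carry weight 14, value 65
- A+B: cost 5, carry weight 5, value 60
- A+D: cost 5, carry weight 11, value 52
- A: cost 3, carry weight 2, value 47
Best: 65 util.

65 util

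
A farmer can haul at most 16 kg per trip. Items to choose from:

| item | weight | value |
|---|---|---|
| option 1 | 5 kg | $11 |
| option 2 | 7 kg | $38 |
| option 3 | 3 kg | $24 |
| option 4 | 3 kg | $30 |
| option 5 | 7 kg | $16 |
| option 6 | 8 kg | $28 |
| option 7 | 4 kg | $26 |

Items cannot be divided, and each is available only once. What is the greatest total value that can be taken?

Check high-value combinations within 16 kg:
- option 2+option 4+option 7: weight 7+3+4=14, value 38+30+26=94
- option 2+option 3+option 4: weight 7+3+3=13, value 38+24+30=92
- option 1+option 3+option 4+option 7: weight 5+3+3+4=15, value 11+24+30+26=91
Best: $94.

$94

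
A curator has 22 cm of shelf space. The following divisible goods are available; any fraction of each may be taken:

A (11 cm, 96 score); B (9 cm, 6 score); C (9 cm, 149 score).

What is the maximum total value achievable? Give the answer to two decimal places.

Take in order of value per unit:
- C (149/9 per unit): all 9 → value 149, running total 149.00
- A (96/11 per unit): all 11 → value 96, running total 245.00
- B (6/9 per unit): 2 of 9 → value 2×6/9 = 1.3333, running total 246.33
Total 246.33.

246.33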